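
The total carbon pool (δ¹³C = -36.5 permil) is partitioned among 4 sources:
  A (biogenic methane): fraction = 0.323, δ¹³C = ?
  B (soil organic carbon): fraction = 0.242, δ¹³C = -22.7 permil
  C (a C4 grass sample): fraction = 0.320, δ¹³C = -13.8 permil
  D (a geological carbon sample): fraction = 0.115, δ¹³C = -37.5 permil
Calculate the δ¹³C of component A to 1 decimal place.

-69.0 permil

Isotope mass balance: δ_bulk = Σ fᵢ·δᵢ.
-36.5 = 0.323×δ_A + 0.242×(-22.7) + 0.320×(-13.8) + 0.115×(-37.5)
0.323·δ_A = -36.5 − (-14.222) = -22.278
δ_A = -22.278 / 0.323 = -68.97 permil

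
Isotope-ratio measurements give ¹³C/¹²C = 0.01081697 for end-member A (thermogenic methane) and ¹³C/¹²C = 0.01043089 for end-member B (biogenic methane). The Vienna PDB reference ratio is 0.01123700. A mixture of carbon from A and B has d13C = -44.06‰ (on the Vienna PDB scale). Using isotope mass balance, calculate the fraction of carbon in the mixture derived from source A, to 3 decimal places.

δ_A = (0.01081697/0.01123700 − 1)×1000 = (0.962621 − 1)×1000 = -37.379‰
δ_B = (0.01043089/0.01123700 − 1)×1000 = (0.928263 − 1)×1000 = -71.737‰
f_A = (δ_mix − δ_B)/(δ_A − δ_B) = (-44.06 − (-71.737))/(-37.379 − (-71.737))
f_A = 27.677 / 34.358 = 0.8056

0.806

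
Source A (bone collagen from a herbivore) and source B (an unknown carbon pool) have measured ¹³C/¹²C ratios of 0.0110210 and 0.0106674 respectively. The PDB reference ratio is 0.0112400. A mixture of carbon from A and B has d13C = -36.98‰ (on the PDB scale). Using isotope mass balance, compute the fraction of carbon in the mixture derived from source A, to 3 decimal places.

δ_A = (0.0110210/0.0112400 − 1)×1000 = (0.980516 − 1)×1000 = -19.484‰
δ_B = (0.0106674/0.0112400 − 1)×1000 = (0.949057 − 1)×1000 = -50.943‰
f_A = (δ_mix − δ_B)/(δ_A − δ_B) = (-36.98 − (-50.943))/(-19.484 − (-50.943))
f_A = 13.963 / 31.459 = 0.4438

0.444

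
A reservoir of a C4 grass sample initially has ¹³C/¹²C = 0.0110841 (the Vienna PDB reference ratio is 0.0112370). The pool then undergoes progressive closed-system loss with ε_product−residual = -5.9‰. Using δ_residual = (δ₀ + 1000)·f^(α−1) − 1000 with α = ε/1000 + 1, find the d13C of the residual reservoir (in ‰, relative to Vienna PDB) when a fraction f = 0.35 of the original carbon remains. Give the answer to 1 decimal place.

-7.5‰

δ₀ = (0.0110841/0.0112370 − 1)×1000 = (0.986393 − 1)×1000 = -13.607‰
α − 1 = ε/1000 = -0.0059
f^(α−1) = 0.35^(-0.0059) = 1.006213
δ_res = (-13.607 + 1000) × 1.006213 − 1000 = 992.522 − 1000 = -7.48‰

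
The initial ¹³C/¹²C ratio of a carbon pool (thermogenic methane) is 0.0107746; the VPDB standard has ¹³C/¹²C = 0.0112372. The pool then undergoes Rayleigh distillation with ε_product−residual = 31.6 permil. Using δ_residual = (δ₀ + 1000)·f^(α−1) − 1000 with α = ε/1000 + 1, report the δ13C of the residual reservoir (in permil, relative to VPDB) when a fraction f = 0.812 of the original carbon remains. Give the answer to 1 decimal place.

δ₀ = (0.0107746/0.0112372 − 1)×1000 = (0.958833 − 1)×1000 = -41.167 permil
α − 1 = ε/1000 = 0.0316
f^(α−1) = 0.812^(0.0316) = 0.993441
δ_res = (-41.167 + 1000) × 0.993441 − 1000 = 952.544 − 1000 = -47.46 permil

-47.5 permil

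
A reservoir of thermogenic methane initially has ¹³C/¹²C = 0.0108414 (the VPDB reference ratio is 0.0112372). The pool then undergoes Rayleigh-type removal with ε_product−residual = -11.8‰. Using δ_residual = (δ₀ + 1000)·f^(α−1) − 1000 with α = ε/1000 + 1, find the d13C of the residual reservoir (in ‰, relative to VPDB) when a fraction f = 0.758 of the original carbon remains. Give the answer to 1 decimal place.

δ₀ = (0.0108414/0.0112372 − 1)×1000 = (0.964778 − 1)×1000 = -35.222‰
α − 1 = ε/1000 = -0.0118
f^(α−1) = 0.758^(-0.0118) = 1.003275
δ_res = (-35.222 + 1000) × 1.003275 − 1000 = 967.937 − 1000 = -32.06‰

-32.1‰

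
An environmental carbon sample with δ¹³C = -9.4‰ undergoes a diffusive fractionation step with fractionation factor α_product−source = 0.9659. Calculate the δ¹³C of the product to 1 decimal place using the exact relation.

-43.2‰

δ_product = (δ_source + 1000)·α − 1000
δ_product = (-9.4 + 1000) × 0.9659 − 1000
δ_product = 956.821 − 1000 = -43.18‰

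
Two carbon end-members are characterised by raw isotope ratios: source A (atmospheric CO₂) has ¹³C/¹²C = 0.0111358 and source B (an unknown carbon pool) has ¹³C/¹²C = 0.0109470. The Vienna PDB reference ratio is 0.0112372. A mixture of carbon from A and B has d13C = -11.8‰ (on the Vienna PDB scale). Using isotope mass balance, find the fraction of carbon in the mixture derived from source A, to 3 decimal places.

0.835

δ_A = (0.0111358/0.0112372 − 1)×1000 = (0.990976 − 1)×1000 = -9.024‰
δ_B = (0.0109470/0.0112372 − 1)×1000 = (0.974175 − 1)×1000 = -25.825‰
f_A = (δ_mix − δ_B)/(δ_A − δ_B) = (-11.8 − (-25.825))/(-9.024 − (-25.825))
f_A = 14.025 / 16.801 = 0.8348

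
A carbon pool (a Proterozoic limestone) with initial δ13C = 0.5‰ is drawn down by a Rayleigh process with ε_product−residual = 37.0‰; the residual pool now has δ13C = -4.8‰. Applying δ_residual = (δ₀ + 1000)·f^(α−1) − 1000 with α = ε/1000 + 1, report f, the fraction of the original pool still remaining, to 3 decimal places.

α − 1 = ε/1000 = 0.0370
(δ_res + 1000)/(δ₀ + 1000) = (-4.8 + 1000)/(0.5 + 1000) = 995.2/1000.5 = 0.994703
f = 0.994703^(1/0.0370) = exp(ln(0.994703)/0.0370) = exp(-0.00531/0.0370)
f = exp(-0.1436) = 0.8663

0.866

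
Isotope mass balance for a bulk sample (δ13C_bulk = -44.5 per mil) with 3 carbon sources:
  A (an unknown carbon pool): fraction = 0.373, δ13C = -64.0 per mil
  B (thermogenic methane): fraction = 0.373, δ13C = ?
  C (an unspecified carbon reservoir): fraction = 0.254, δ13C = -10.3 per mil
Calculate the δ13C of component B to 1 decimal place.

-48.3 per mil

Isotope mass balance: δ_bulk = Σ fᵢ·δᵢ.
-44.5 = 0.373×(-64.0) + 0.373×δ_B + 0.254×(-10.3)
0.373·δ_B = -44.5 − (-26.488) = -18.012
δ_B = -18.012 / 0.373 = -48.29 per mil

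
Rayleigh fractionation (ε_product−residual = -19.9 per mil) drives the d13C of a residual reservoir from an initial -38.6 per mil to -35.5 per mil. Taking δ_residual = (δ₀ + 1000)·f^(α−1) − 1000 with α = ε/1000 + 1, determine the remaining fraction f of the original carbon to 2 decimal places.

0.85

α − 1 = ε/1000 = -0.0199
(δ_res + 1000)/(δ₀ + 1000) = (-35.5 + 1000)/(-38.6 + 1000) = 964.5/961.4 = 1.003224
f = 1.003224^(1/-0.0199) = exp(ln(1.003224)/-0.0199) = exp(0.00322/-0.0199)
f = exp(-0.1618) = 0.8506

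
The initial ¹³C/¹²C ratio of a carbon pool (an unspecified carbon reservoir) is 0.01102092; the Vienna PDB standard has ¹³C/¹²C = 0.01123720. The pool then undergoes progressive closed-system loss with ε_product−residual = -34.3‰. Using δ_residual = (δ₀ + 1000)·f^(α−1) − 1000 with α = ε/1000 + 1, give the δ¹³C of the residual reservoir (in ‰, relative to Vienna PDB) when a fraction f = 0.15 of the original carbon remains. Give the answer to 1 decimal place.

46.7‰

δ₀ = (0.01102092/0.01123720 − 1)×1000 = (0.980753 − 1)×1000 = -19.247‰
α − 1 = ε/1000 = -0.0343
f^(α−1) = 0.15^(-0.0343) = 1.067235
δ_res = (-19.247 + 1000) × 1.067235 − 1000 = 1046.694 − 1000 = 46.69‰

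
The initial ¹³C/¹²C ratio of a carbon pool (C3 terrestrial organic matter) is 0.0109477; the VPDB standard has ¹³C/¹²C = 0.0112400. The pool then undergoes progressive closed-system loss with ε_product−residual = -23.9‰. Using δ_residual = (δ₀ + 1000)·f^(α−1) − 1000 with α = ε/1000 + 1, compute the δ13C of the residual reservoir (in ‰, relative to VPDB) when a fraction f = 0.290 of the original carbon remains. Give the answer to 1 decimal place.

3.2‰

δ₀ = (0.0109477/0.0112400 − 1)×1000 = (0.973995 − 1)×1000 = -26.005‰
α − 1 = ε/1000 = -0.0239
f^(α−1) = 0.290^(-0.0239) = 1.030027
δ_res = (-26.005 + 1000) × 1.030027 − 1000 = 1003.241 − 1000 = 3.24‰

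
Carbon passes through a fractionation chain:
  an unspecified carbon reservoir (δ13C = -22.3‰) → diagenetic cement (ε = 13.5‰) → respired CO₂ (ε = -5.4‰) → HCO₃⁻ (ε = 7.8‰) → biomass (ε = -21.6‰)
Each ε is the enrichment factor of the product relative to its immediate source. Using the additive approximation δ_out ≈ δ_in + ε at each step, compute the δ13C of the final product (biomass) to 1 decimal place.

step 1: δ ≈ -22.3 + (13.5) = -8.8‰
step 2: δ ≈ -8.8 + (-5.4) = -14.2‰
step 3: δ ≈ -14.2 + (7.8) = -6.4‰
step 4: δ ≈ -6.4 + (-21.6) = -28.0‰

-28.0‰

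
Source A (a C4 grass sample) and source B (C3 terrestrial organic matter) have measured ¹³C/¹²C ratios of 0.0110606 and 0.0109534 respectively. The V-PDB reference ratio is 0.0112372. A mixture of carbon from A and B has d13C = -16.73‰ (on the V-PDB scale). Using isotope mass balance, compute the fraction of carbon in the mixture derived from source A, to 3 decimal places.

0.894

δ_A = (0.0110606/0.0112372 − 1)×1000 = (0.984284 − 1)×1000 = -15.716‰
δ_B = (0.0109534/0.0112372 − 1)×1000 = (0.974745 − 1)×1000 = -25.255‰
f_A = (δ_mix − δ_B)/(δ_A − δ_B) = (-16.73 − (-25.255))/(-15.716 − (-25.255))
f_A = 8.525 / 9.540 = 0.8937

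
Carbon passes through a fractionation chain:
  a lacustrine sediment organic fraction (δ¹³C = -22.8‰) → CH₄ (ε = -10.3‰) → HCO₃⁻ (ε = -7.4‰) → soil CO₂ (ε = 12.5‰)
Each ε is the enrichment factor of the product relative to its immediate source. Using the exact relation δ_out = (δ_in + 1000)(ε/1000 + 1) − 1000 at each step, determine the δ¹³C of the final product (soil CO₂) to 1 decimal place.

step 1: δ = (-22.80 + 1000)·(-10.3/1000 + 1) − 1000 = -32.87‰
step 2: δ = (-32.87 + 1000)·(-7.4/1000 + 1) − 1000 = -40.02‰
step 3: δ = (-40.02 + 1000)·(12.5/1000 + 1) − 1000 = -28.02‰

-28.0‰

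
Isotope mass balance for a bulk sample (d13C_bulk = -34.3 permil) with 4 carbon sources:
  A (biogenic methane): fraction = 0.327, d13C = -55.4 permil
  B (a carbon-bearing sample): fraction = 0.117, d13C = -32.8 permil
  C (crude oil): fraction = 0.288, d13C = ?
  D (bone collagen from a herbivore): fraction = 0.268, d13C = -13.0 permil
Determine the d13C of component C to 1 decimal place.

Isotope mass balance: δ_bulk = Σ fᵢ·δᵢ.
-34.3 = 0.327×(-55.4) + 0.117×(-32.8) + 0.288×δ_C + 0.268×(-13.0)
0.288·δ_C = -34.3 − (-25.437) = -8.863
δ_C = -8.863 / 0.288 = -30.77 permil

-30.8 permil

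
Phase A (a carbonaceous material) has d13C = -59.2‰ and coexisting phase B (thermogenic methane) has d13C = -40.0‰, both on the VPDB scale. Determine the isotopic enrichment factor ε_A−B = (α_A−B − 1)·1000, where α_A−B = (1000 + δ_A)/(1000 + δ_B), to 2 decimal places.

α_A−B = (1000 + -59.2) / (1000 + -40.0) = 940.8 / 960.0 = 0.980000
ε_A−B = (0.980000 − 1) × 1000 = -20.000‰
(The approximation ε ≈ δ_A − δ_B would give -19.2‰.)

-20.00‰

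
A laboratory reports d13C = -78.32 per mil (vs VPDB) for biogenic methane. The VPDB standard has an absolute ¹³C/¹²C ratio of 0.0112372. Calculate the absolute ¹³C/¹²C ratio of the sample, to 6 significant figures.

0.0103571

R_sample = R_standard × (d13C/1000 + 1)
R_sample = 0.0112372 × (-78.32/1000 + 1) = 0.0112372 × 0.921680
R_sample = 0.0103571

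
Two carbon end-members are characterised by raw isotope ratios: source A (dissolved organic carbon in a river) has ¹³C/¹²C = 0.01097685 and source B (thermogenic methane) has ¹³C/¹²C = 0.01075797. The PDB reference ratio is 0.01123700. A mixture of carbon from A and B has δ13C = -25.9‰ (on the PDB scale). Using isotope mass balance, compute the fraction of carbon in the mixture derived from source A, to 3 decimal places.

δ_A = (0.01097685/0.01123700 − 1)×1000 = (0.976849 − 1)×1000 = -23.151‰
δ_B = (0.01075797/0.01123700 − 1)×1000 = (0.957370 − 1)×1000 = -42.630‰
f_A = (δ_mix − δ_B)/(δ_A − δ_B) = (-25.9 − (-42.630))/(-23.151 − (-42.630))
f_A = 16.730 / 19.479 = 0.8589

0.859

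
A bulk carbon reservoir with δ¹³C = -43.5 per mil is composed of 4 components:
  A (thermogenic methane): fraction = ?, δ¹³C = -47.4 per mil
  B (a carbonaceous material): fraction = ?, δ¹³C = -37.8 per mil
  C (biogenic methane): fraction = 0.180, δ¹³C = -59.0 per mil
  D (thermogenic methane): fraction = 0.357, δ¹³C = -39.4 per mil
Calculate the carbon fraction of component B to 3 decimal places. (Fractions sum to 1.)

Let f_B and f_A be the unknown fractions; fractions sum to 1 so f_B + f_A = 0.463.
Mass balance: Σ fᵢ·δᵢ = δ_bulk ⇒ f_B·(-37.8) + f_A·(-47.4) = -43.5 − (-24.686) = -18.814
Substitute f_A = 0.463 − f_B:
f_B·(-37.8 − -47.4) = -18.814 − 0.463×(-47.4) = 3.132
f_B = 3.132 / 9.6 = 0.3263

0.326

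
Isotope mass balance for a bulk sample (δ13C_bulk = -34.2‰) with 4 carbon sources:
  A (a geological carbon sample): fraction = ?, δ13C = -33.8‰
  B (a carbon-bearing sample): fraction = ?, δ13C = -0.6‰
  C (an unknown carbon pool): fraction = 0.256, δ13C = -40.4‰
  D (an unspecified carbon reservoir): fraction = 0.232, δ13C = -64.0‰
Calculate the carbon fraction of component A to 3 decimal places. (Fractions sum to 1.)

Let f_A and f_B be the unknown fractions; fractions sum to 1 so f_A + f_B = 0.512.
Mass balance: Σ fᵢ·δᵢ = δ_bulk ⇒ f_A·(-33.8) + f_B·(-0.6) = -34.2 − (-25.190) = -9.010
Substitute f_B = 0.512 − f_A:
f_A·(-33.8 − -0.6) = -9.010 − 0.512×(-0.6) = -8.702
f_A = -8.702 / -33.2 = 0.2621

0.262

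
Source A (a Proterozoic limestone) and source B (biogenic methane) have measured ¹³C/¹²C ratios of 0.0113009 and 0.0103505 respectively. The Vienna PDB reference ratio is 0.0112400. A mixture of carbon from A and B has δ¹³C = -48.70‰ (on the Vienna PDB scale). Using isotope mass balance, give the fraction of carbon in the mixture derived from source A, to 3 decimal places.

0.360

δ_A = (0.0113009/0.0112400 − 1)×1000 = (1.005418 − 1)×1000 = 5.418‰
δ_B = (0.0103505/0.0112400 − 1)×1000 = (0.920863 − 1)×1000 = -79.137‰
f_A = (δ_mix − δ_B)/(δ_A − δ_B) = (-48.70 − (-79.137))/(5.418 − (-79.137))
f_A = 30.437 / 84.555 = 0.3600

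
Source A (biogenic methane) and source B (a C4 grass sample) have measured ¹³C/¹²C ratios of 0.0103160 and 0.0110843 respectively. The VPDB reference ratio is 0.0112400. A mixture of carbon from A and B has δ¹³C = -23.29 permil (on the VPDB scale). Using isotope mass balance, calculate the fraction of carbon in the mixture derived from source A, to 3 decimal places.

0.138

δ_A = (0.0103160/0.0112400 − 1)×1000 = (0.917794 − 1)×1000 = -82.206 permil
δ_B = (0.0110843/0.0112400 − 1)×1000 = (0.986148 − 1)×1000 = -13.852 permil
f_A = (δ_mix − δ_B)/(δ_A − δ_B) = (-23.29 − (-13.852))/(-82.206 − (-13.852))
f_A = -9.438 / -68.354 = 0.1381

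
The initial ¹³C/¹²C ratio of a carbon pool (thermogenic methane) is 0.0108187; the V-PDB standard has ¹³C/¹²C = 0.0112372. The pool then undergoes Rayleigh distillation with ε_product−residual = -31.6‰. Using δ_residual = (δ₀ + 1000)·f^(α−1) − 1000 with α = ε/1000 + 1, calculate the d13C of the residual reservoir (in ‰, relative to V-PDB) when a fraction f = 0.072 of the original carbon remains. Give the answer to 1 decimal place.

46.2‰

δ₀ = (0.0108187/0.0112372 − 1)×1000 = (0.962758 − 1)×1000 = -37.242‰
α − 1 = ε/1000 = -0.0316
f^(α−1) = 0.072^(-0.0316) = 1.086697
δ_res = (-37.242 + 1000) × 1.086697 − 1000 = 1046.225 − 1000 = 46.23‰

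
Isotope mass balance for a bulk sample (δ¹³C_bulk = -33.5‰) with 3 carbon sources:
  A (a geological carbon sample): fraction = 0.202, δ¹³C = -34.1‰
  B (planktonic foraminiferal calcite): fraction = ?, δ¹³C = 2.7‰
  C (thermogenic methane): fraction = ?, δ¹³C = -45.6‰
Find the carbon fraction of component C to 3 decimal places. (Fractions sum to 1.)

0.596

Let f_C and f_B be the unknown fractions; fractions sum to 1 so f_C + f_B = 0.798.
Mass balance: Σ fᵢ·δᵢ = δ_bulk ⇒ f_C·(-45.6) + f_B·(2.7) = -33.5 − (-6.888) = -26.612
Substitute f_B = 0.798 − f_C:
f_C·(-45.6 − 2.7) = -26.612 − 0.798×(2.7) = -28.766
f_C = -28.766 / -48.3 = 0.5956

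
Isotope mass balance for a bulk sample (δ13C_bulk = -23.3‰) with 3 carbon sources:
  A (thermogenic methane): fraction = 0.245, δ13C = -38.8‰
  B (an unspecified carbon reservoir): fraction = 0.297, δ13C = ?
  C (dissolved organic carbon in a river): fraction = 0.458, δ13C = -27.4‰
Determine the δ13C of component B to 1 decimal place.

-4.2‰

Isotope mass balance: δ_bulk = Σ fᵢ·δᵢ.
-23.3 = 0.245×(-38.8) + 0.297×δ_B + 0.458×(-27.4)
0.297·δ_B = -23.3 − (-22.055) = -1.245
δ_B = -1.245 / 0.297 = -4.19‰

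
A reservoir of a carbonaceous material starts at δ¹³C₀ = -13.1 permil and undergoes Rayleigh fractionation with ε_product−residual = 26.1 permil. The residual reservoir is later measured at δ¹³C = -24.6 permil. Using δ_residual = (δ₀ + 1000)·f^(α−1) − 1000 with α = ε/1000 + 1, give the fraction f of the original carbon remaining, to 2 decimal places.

0.64

α − 1 = ε/1000 = 0.0261
(δ_res + 1000)/(δ₀ + 1000) = (-24.6 + 1000)/(-13.1 + 1000) = 975.4/986.9 = 0.988347
f = 0.988347^(1/0.0261) = exp(ln(0.988347)/0.0261) = exp(-0.01172/0.0261)
f = exp(-0.4491) = 0.6382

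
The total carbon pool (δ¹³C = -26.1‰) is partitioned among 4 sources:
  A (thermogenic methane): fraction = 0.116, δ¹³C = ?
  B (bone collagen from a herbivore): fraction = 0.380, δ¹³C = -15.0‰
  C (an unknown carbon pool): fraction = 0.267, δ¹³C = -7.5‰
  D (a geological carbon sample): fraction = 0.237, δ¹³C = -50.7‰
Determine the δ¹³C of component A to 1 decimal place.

-55.0‰

Isotope mass balance: δ_bulk = Σ fᵢ·δᵢ.
-26.1 = 0.116×δ_A + 0.380×(-15.0) + 0.267×(-7.5) + 0.237×(-50.7)
0.116·δ_A = -26.1 − (-19.718) = -6.382
δ_A = -6.382 / 0.116 = -55.01‰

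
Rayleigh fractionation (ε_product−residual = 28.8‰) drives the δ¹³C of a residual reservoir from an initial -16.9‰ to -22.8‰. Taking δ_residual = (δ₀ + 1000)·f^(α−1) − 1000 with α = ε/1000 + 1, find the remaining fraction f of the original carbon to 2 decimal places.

0.81

α − 1 = ε/1000 = 0.0288
(δ_res + 1000)/(δ₀ + 1000) = (-22.8 + 1000)/(-16.9 + 1000) = 977.2/983.1 = 0.993999
f = 0.993999^(1/0.0288) = exp(ln(0.993999)/0.0288) = exp(-0.00602/0.0288)
f = exp(-0.2090) = 0.8114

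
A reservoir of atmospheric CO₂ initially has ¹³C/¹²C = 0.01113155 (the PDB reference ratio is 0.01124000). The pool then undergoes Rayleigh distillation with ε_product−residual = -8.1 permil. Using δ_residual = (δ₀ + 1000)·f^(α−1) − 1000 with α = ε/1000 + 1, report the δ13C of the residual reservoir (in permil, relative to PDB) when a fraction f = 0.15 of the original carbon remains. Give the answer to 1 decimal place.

5.7 permil

δ₀ = (0.01113155/0.01124000 − 1)×1000 = (0.990351 − 1)×1000 = -9.649 permil
α − 1 = ε/1000 = -0.0081
f^(α−1) = 0.15^(-0.0081) = 1.015485
δ_res = (-9.649 + 1000) × 1.015485 − 1000 = 1005.687 − 1000 = 5.69 permil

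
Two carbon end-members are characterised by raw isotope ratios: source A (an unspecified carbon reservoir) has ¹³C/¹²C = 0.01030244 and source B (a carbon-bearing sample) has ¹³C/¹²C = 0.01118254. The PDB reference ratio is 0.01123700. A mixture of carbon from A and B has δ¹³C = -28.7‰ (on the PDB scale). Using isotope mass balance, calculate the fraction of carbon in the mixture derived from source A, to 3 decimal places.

0.305

δ_A = (0.01030244/0.01123700 − 1)×1000 = (0.916832 − 1)×1000 = -83.168‰
δ_B = (0.01118254/0.01123700 − 1)×1000 = (0.995154 − 1)×1000 = -4.846‰
f_A = (δ_mix − δ_B)/(δ_A − δ_B) = (-28.7 − (-4.846))/(-83.168 − (-4.846))
f_A = -23.854 / -78.322 = 0.3046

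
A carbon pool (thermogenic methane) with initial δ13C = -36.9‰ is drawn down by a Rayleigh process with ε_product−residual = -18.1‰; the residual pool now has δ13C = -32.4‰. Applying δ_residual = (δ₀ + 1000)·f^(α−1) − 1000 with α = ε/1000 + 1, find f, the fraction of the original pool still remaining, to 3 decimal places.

0.773

α − 1 = ε/1000 = -0.0181
(δ_res + 1000)/(δ₀ + 1000) = (-32.4 + 1000)/(-36.9 + 1000) = 967.6/963.1 = 1.004672
f = 1.004672^(1/-0.0181) = exp(ln(1.004672)/-0.0181) = exp(0.00466/-0.0181)
f = exp(-0.2575) = 0.7729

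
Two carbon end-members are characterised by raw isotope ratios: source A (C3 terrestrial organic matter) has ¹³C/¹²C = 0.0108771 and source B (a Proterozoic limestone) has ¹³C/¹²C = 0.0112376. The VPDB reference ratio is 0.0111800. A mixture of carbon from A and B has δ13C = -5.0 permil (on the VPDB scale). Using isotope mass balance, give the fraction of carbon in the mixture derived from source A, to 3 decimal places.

0.315

δ_A = (0.0108771/0.0111800 − 1)×1000 = (0.972907 − 1)×1000 = -27.093 permil
δ_B = (0.0112376/0.0111800 − 1)×1000 = (1.005152 − 1)×1000 = 5.152 permil
f_A = (δ_mix − δ_B)/(δ_A − δ_B) = (-5.0 − (5.152))/(-27.093 − (5.152))
f_A = -10.152 / -32.245 = 0.3148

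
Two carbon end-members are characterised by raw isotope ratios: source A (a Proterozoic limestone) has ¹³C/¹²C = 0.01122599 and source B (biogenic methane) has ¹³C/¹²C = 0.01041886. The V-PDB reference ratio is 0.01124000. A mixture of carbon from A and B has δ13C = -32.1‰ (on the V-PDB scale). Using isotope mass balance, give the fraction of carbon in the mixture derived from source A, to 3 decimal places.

0.570

δ_A = (0.01122599/0.01124000 − 1)×1000 = (0.998754 − 1)×1000 = -1.246‰
δ_B = (0.01041886/0.01124000 − 1)×1000 = (0.926945 − 1)×1000 = -73.055‰
f_A = (δ_mix − δ_B)/(δ_A − δ_B) = (-32.1 − (-73.055))/(-1.246 − (-73.055))
f_A = 40.955 / 71.809 = 0.5703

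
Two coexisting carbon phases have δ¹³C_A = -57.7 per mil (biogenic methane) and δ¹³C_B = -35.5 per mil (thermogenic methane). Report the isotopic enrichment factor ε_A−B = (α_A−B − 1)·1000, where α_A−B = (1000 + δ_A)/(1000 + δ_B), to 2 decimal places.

-23.02 per mil

α_A−B = (1000 + -57.7) / (1000 + -35.5) = 942.3 / 964.5 = 0.976983
ε_A−B = (0.976983 − 1) × 1000 = -23.017 per mil
(The approximation ε ≈ δ_A − δ_B would give -22.2 per mil.)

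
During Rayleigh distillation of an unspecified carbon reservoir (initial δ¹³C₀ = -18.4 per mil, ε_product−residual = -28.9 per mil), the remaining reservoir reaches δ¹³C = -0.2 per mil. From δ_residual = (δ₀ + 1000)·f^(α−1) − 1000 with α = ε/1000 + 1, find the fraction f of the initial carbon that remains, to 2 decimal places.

α − 1 = ε/1000 = -0.0289
(δ_res + 1000)/(δ₀ + 1000) = (-0.2 + 1000)/(-18.4 + 1000) = 999.8/981.6 = 1.018541
f = 1.018541^(1/-0.0289) = exp(ln(1.018541)/-0.0289) = exp(0.01837/-0.0289)
f = exp(-0.6357) = 0.5296

0.53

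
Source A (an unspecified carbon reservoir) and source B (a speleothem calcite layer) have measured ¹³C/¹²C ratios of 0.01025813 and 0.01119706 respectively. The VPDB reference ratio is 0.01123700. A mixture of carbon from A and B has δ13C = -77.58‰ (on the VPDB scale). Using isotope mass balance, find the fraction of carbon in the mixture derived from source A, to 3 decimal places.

δ_A = (0.01025813/0.01123700 − 1)×1000 = (0.912889 − 1)×1000 = -87.111‰
δ_B = (0.01119706/0.01123700 − 1)×1000 = (0.996446 − 1)×1000 = -3.554‰
f_A = (δ_mix − δ_B)/(δ_A − δ_B) = (-77.58 − (-3.554))/(-87.111 − (-3.554))
f_A = -74.026 / -83.557 = 0.8859

0.886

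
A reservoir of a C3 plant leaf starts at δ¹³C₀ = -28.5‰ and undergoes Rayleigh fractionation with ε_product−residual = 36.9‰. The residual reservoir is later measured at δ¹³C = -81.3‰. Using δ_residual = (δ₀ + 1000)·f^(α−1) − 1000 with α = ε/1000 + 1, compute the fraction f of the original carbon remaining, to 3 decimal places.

α − 1 = ε/1000 = 0.0369
(δ_res + 1000)/(δ₀ + 1000) = (-81.3 + 1000)/(-28.5 + 1000) = 918.7/971.5 = 0.945651
f = 0.945651^(1/0.0369) = exp(ln(0.945651)/0.0369) = exp(-0.05588/0.0369)
f = exp(-1.5144) = 0.2199

0.220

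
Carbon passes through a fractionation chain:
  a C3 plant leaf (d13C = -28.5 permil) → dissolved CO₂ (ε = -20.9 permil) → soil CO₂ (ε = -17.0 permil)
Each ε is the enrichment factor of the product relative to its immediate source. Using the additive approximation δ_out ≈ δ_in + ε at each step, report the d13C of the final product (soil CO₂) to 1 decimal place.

step 1: δ ≈ -28.5 + (-20.9) = -49.4 permil
step 2: δ ≈ -49.4 + (-17.0) = -66.4 permil

-66.4 permil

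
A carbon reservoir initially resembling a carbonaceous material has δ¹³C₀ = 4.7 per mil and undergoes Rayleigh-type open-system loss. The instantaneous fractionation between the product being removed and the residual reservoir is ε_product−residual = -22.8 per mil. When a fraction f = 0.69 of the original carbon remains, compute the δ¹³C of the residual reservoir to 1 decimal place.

13.2 per mil

Rayleigh residual: δ_res = (δ₀ + 1000)·f^(α−1) − 1000
α = ε/1000 + 1 = 0.97720, so α − 1 = -0.02280
f^(α−1) = 0.69^(-0.02280) = 1.008496
δ_res = (4.7 + 1000) × 1.008496 − 1000 = 1013.236 − 1000 = 13.24 per mil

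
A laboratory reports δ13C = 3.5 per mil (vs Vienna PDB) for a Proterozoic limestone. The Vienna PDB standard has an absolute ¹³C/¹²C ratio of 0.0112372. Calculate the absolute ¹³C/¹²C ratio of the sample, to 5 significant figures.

R_sample = R_standard × (δ13C/1000 + 1)
R_sample = 0.0112372 × (3.5/1000 + 1) = 0.0112372 × 1.003500
R_sample = 0.0112765

0.011277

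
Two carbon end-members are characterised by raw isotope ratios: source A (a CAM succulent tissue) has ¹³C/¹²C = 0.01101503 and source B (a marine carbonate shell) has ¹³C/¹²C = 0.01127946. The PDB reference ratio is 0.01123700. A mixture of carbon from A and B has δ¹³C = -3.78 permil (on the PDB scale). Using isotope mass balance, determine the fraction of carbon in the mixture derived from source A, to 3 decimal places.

0.321

δ_A = (0.01101503/0.01123700 − 1)×1000 = (0.980247 − 1)×1000 = -19.753 permil
δ_B = (0.01127946/0.01123700 − 1)×1000 = (1.003779 − 1)×1000 = 3.779 permil
f_A = (δ_mix − δ_B)/(δ_A − δ_B) = (-3.78 − (3.779))/(-19.753 − (3.779))
f_A = -7.559 / -23.532 = 0.3212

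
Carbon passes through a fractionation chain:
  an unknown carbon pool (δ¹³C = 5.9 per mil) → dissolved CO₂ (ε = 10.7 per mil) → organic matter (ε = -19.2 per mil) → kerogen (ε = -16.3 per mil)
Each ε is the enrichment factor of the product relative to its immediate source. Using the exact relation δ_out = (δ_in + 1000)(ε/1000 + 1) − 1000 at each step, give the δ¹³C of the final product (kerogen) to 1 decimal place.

step 1: δ = (5.90 + 1000)·(10.7/1000 + 1) − 1000 = 16.66 per mil
step 2: δ = (16.66 + 1000)·(-19.2/1000 + 1) − 1000 = -2.86 per mil
step 3: δ = (-2.86 + 1000)·(-16.3/1000 + 1) − 1000 = -19.11 per mil

-19.1 per mil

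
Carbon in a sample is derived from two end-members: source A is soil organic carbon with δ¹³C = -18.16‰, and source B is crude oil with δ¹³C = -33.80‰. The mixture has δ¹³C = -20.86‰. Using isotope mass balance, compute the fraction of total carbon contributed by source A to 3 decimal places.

0.827

δ_mix = f_A·δ_A + (1 − f_A)·δ_B  ⇒  f_A = (δ_mix − δ_B)/(δ_A − δ_B)
f_A = (-20.86 − (-33.80)) / (-18.16 − (-33.80))
f_A = 12.94 / 15.64 = 0.8274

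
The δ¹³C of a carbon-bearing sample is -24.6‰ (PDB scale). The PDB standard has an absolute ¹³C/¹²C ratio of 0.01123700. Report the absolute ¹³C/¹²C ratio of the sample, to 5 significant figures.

0.010961

R_sample = R_standard × (δ¹³C/1000 + 1)
R_sample = 0.01123700 × (-24.6/1000 + 1) = 0.01123700 × 0.975400
R_sample = 0.0109606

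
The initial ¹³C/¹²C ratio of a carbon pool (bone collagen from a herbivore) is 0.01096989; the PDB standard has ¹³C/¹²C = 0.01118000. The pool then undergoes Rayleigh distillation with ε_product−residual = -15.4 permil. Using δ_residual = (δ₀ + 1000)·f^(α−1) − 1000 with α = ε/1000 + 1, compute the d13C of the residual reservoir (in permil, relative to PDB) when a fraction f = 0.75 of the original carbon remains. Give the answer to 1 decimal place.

δ₀ = (0.01096989/0.01118000 − 1)×1000 = (0.981207 − 1)×1000 = -18.793 permil
α − 1 = ε/1000 = -0.0154
f^(α−1) = 0.75^(-0.0154) = 1.004440
δ_res = (-18.793 + 1000) × 1.004440 − 1000 = 985.563 − 1000 = -14.44 permil

-14.4 permil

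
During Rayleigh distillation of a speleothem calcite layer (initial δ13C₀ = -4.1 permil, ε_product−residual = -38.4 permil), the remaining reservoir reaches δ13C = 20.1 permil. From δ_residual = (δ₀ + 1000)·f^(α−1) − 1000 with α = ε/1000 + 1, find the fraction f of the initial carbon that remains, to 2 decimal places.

α − 1 = ε/1000 = -0.0384
(δ_res + 1000)/(δ₀ + 1000) = (20.1 + 1000)/(-4.1 + 1000) = 1020.1/995.9 = 1.024300
f = 1.024300^(1/-0.0384) = exp(ln(1.024300)/-0.0384) = exp(0.02401/-0.0384)
f = exp(-0.6252) = 0.5351

0.54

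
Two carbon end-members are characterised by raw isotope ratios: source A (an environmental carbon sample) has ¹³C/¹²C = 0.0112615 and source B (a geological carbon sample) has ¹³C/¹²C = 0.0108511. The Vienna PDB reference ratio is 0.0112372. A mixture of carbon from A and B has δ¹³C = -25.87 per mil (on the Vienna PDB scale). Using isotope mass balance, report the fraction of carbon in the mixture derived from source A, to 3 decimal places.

0.232

δ_A = (0.0112615/0.0112372 − 1)×1000 = (1.002162 − 1)×1000 = 2.162 per mil
δ_B = (0.0108511/0.0112372 − 1)×1000 = (0.965641 − 1)×1000 = -34.359 per mil
f_A = (δ_mix − δ_B)/(δ_A − δ_B) = (-25.87 − (-34.359))/(2.162 − (-34.359))
f_A = 8.489 / 36.522 = 0.2324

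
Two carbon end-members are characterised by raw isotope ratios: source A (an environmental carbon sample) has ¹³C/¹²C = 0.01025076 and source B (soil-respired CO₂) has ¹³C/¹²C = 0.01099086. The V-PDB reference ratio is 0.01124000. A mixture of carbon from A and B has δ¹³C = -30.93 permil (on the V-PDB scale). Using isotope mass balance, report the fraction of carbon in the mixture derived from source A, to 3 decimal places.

δ_A = (0.01025076/0.01124000 − 1)×1000 = (0.911989 − 1)×1000 = -88.011 permil
δ_B = (0.01099086/0.01124000 − 1)×1000 = (0.977835 − 1)×1000 = -22.165 permil
f_A = (δ_mix − δ_B)/(δ_A − δ_B) = (-30.93 − (-22.165))/(-88.011 − (-22.165))
f_A = -8.765 / -65.845 = 0.1331

0.133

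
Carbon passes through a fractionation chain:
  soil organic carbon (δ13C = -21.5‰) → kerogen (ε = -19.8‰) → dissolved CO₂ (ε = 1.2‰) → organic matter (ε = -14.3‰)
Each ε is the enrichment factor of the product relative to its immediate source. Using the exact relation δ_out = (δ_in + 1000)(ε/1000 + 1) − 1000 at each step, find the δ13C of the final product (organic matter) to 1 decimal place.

-53.5‰

step 1: δ = (-21.50 + 1000)·(-19.8/1000 + 1) − 1000 = -40.87‰
step 2: δ = (-40.87 + 1000)·(1.2/1000 + 1) − 1000 = -39.72‰
step 3: δ = (-39.72 + 1000)·(-14.3/1000 + 1) − 1000 = -53.46‰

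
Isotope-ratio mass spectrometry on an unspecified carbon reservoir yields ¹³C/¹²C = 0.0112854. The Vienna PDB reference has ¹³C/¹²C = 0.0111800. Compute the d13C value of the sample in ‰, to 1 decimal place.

d13C = (R_sample / R_standard − 1) × 1000
R_sample / R_standard = 0.0112854 / 0.0111800 = 1.009428
d13C = (1.009428 − 1) × 1000 = 9.43‰

9.4‰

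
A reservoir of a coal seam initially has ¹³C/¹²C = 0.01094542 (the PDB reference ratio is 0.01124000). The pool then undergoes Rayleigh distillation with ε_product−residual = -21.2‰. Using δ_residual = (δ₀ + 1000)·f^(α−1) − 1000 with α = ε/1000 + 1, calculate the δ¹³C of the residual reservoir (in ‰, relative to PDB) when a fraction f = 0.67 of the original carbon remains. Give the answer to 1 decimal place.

δ₀ = (0.01094542/0.01124000 − 1)×1000 = (0.973792 − 1)×1000 = -26.208‰
α − 1 = ε/1000 = -0.0212
f^(α−1) = 0.67^(-0.0212) = 1.008526
δ_res = (-26.208 + 1000) × 1.008526 − 1000 = 982.095 − 1000 = -17.91‰

-17.9‰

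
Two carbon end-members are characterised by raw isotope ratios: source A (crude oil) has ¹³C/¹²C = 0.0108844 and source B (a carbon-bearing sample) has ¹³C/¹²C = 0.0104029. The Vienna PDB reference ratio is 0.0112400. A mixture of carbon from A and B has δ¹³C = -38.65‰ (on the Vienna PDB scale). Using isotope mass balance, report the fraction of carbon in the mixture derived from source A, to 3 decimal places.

0.836

δ_A = (0.0108844/0.0112400 − 1)×1000 = (0.968363 − 1)×1000 = -31.637‰
δ_B = (0.0104029/0.0112400 − 1)×1000 = (0.925525 − 1)×1000 = -74.475‰
f_A = (δ_mix − δ_B)/(δ_A − δ_B) = (-38.65 − (-74.475))/(-31.637 − (-74.475))
f_A = 35.825 / 42.838 = 0.8363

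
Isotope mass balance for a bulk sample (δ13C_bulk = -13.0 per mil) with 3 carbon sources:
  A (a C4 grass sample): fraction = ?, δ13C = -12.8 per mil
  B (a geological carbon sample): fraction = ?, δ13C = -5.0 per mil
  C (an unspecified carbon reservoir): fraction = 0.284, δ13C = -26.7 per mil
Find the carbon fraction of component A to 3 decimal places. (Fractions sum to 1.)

Let f_A and f_B be the unknown fractions; fractions sum to 1 so f_A + f_B = 0.716.
Mass balance: Σ fᵢ·δᵢ = δ_bulk ⇒ f_A·(-12.8) + f_B·(-5.0) = -13.0 − (-7.583) = -5.417
Substitute f_B = 0.716 − f_A:
f_A·(-12.8 − -5.0) = -5.417 − 0.716×(-5.0) = -1.837
f_A = -1.837 / -7.8 = 0.2355

0.236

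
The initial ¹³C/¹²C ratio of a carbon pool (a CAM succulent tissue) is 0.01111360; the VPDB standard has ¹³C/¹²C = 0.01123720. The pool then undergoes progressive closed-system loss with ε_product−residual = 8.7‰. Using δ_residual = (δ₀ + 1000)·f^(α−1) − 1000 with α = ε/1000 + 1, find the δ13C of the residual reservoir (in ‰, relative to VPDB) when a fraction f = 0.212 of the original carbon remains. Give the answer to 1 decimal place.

-24.3‰

δ₀ = (0.01111360/0.01123720 − 1)×1000 = (0.989001 − 1)×1000 = -10.999‰
α − 1 = ε/1000 = 0.0087
f^(α−1) = 0.212^(0.0087) = 0.986595
δ_res = (-10.999 + 1000) × 0.986595 − 1000 = 975.744 − 1000 = -24.26‰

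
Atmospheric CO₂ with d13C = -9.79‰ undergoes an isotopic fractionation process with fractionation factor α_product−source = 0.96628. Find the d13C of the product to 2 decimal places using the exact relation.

-43.18‰

δ_product = (δ_source + 1000)·α − 1000
δ_product = (-9.79 + 1000) × 0.96628 − 1000
δ_product = 956.820 − 1000 = -43.180‰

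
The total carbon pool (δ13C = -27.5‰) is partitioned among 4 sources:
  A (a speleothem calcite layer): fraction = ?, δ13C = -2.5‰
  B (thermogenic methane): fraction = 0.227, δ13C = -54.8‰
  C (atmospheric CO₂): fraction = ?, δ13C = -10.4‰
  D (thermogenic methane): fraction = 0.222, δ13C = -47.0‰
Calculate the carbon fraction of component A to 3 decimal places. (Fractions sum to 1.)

0.140

Let f_A and f_C be the unknown fractions; fractions sum to 1 so f_A + f_C = 0.551.
Mass balance: Σ fᵢ·δᵢ = δ_bulk ⇒ f_A·(-2.5) + f_C·(-10.4) = -27.5 − (-22.874) = -4.626
Substitute f_C = 0.551 − f_A:
f_A·(-2.5 − -10.4) = -4.626 − 0.551×(-10.4) = 1.104
f_A = 1.104 / 7.9 = 0.1397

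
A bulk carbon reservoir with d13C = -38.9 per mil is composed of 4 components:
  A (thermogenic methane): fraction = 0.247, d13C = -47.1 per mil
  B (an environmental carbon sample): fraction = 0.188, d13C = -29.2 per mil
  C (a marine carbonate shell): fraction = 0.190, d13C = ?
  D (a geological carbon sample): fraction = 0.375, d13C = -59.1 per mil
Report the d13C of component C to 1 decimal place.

2.0 per mil

Isotope mass balance: δ_bulk = Σ fᵢ·δᵢ.
-38.9 = 0.247×(-47.1) + 0.188×(-29.2) + 0.190×δ_C + 0.375×(-59.1)
0.190·δ_C = -38.9 − (-39.286) = 0.386
δ_C = 0.386 / 0.190 = 2.03 per mil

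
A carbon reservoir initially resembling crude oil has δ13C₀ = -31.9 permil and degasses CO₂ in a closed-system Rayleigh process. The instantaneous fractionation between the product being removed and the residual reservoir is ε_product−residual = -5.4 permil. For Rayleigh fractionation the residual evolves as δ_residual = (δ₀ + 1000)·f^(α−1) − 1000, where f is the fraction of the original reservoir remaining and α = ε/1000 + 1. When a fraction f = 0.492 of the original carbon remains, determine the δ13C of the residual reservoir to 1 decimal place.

Rayleigh residual: δ_res = (δ₀ + 1000)·f^(α−1) − 1000
α = ε/1000 + 1 = 0.99460, so α − 1 = -0.00540
f^(α−1) = 0.492^(-0.00540) = 1.003837
δ_res = (-31.9 + 1000) × 1.003837 − 1000 = 971.815 − 1000 = -28.18 permil

-28.2 permil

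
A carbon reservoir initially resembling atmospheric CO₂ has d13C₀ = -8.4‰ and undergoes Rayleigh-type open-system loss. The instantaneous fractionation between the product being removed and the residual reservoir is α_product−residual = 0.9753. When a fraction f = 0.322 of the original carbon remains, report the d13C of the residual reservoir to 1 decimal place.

Rayleigh residual: δ_res = (δ₀ + 1000)·f^(α−1) − 1000
α − 1 = -0.02470
f^(α−1) = 0.322^(-0.02470) = 1.028386
δ_res = (-8.4 + 1000) × 1.028386 − 1000 = 1019.747 − 1000 = 19.75‰

19.7‰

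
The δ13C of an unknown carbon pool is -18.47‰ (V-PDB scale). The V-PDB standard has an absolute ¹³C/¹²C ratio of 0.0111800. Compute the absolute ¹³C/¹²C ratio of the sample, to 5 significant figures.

0.010974

R_sample = R_standard × (δ13C/1000 + 1)
R_sample = 0.0111800 × (-18.47/1000 + 1) = 0.0111800 × 0.981530
R_sample = 0.0109735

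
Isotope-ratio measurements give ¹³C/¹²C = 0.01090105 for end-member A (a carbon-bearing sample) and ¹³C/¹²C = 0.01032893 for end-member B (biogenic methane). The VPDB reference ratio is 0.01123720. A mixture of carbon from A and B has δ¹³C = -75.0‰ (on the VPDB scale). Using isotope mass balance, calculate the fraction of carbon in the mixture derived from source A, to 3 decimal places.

0.114

δ_A = (0.01090105/0.01123720 − 1)×1000 = (0.970086 − 1)×1000 = -29.914‰
δ_B = (0.01032893/0.01123720 − 1)×1000 = (0.919173 − 1)×1000 = -80.827‰
f_A = (δ_mix − δ_B)/(δ_A − δ_B) = (-75.0 − (-80.827))/(-29.914 − (-80.827))
f_A = 5.827 / 50.913 = 0.1145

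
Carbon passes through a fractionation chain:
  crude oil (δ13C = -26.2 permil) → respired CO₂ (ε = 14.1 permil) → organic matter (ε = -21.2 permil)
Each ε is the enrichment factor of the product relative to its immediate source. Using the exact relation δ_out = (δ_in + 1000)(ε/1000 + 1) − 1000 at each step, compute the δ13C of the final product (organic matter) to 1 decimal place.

step 1: δ = (-26.20 + 1000)·(14.1/1000 + 1) − 1000 = -12.47 permil
step 2: δ = (-12.47 + 1000)·(-21.2/1000 + 1) − 1000 = -33.41 permil

-33.4 permil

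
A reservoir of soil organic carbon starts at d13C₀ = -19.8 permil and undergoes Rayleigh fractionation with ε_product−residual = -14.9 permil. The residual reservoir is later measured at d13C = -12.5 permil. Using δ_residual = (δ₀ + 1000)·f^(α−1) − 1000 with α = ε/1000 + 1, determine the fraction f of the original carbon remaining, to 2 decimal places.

α − 1 = ε/1000 = -0.0149
(δ_res + 1000)/(δ₀ + 1000) = (-12.5 + 1000)/(-19.8 + 1000) = 987.5/980.2 = 1.007447
f = 1.007447^(1/-0.0149) = exp(ln(1.007447)/-0.0149) = exp(0.00742/-0.0149)
f = exp(-0.4980) = 0.6078

0.61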